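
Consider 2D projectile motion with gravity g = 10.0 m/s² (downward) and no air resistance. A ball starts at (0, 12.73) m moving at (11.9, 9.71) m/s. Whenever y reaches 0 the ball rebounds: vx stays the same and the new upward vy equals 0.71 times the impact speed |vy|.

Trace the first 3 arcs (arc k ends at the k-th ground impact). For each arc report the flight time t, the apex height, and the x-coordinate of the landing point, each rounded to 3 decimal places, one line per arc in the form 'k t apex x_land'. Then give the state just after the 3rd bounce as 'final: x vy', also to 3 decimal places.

Arc 1: start y=12.730, vy=9.710 → t=2.839, apex=17.444, x_land=33.782, impact vy=-18.678
  bounce: vy ← 0.71·18.678 = 13.262
Arc 2: start y=0.000, vy=13.262 → t=2.652, apex=8.794, x_land=65.345, impact vy=-13.262
  bounce: vy ← 0.71·13.262 = 9.416
Arc 3: start y=0.000, vy=9.416 → t=1.883, apex=4.433, x_land=87.755, impact vy=-9.416
  bounce: vy ← 0.71·9.416 = 6.685

1 2.839 17.444 33.782
2 2.652 8.794 65.345
3 1.883 4.433 87.755
final: 87.755 6.685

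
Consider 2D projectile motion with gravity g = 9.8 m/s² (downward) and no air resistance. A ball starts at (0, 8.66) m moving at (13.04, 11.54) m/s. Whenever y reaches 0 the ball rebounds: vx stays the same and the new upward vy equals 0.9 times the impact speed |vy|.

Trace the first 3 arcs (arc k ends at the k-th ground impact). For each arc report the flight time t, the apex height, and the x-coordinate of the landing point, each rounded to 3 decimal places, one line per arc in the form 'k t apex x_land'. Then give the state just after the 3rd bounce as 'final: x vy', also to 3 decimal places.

Arc 1: start y=8.660, vy=11.540 → t=2.953, apex=15.454, x_land=38.514, impact vy=-17.404
  bounce: vy ← 0.9·17.404 = 15.664
Arc 2: start y=0.000, vy=15.664 → t=3.197, apex=12.518, x_land=80.198, impact vy=-15.664
  bounce: vy ← 0.9·15.664 = 14.097
Arc 3: start y=0.000, vy=14.097 → t=2.877, apex=10.140, x_land=117.715, impact vy=-14.097
  bounce: vy ← 0.9·14.097 = 12.688

1 2.953 15.454 38.514
2 3.197 12.518 80.198
3 2.877 10.140 117.715
final: 117.715 12.688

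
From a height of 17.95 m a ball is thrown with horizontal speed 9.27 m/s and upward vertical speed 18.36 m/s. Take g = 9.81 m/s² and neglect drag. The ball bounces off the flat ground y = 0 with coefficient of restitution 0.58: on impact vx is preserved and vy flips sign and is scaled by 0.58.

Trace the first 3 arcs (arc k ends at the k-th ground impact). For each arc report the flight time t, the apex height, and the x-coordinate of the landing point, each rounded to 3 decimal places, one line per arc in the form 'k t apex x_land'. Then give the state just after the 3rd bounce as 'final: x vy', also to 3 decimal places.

Arc 1: start y=17.950, vy=18.360 → t=4.548, apex=35.131, x_land=42.158, impact vy=-26.254
  bounce: vy ← 0.58·26.254 = 15.227
Arc 2: start y=0.000, vy=15.227 → t=3.104, apex=11.818, x_land=70.936, impact vy=-15.227
  bounce: vy ← 0.58·15.227 = 8.832
Arc 3: start y=0.000, vy=8.832 → t=1.801, apex=3.976, x_land=87.628, impact vy=-8.832
  bounce: vy ← 0.58·8.832 = 5.122

1 4.548 35.131 42.158
2 3.104 11.818 70.936
3 1.801 3.976 87.628
final: 87.628 5.122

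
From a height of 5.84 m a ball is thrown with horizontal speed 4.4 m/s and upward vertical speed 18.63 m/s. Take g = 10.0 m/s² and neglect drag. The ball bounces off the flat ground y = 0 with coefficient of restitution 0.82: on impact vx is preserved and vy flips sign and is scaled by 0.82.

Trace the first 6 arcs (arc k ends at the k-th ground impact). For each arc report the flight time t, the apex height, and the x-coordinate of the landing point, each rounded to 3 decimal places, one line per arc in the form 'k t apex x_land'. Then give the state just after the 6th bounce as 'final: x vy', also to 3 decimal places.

1 4.017 23.194 17.674
2 3.532 15.596 33.216
3 2.896 10.486 45.960
4 2.375 7.051 56.410
5 1.948 4.741 64.979
6 1.597 3.188 72.006
final: 72.006 6.548

Arc 1: start y=5.840, vy=18.630 → t=4.017, apex=23.194, x_land=17.674, impact vy=-21.538
  bounce: vy ← 0.82·21.538 = 17.661
Arc 2: start y=0.000, vy=17.661 → t=3.532, apex=15.596, x_land=33.216, impact vy=-17.661
  bounce: vy ← 0.82·17.661 = 14.482
Arc 3: start y=0.000, vy=14.482 → t=2.896, apex=10.486, x_land=45.960, impact vy=-14.482
  bounce: vy ← 0.82·14.482 = 11.875
Arc 4: start y=0.000, vy=11.875 → t=2.375, apex=7.051, x_land=56.410, impact vy=-11.875
  bounce: vy ← 0.82·11.875 = 9.738
Arc 5: start y=0.000, vy=9.738 → t=1.948, apex=4.741, x_land=64.979, impact vy=-9.738
  bounce: vy ← 0.82·9.738 = 7.985
Arc 6: start y=0.000, vy=7.985 → t=1.597, apex=3.188, x_land=72.006, impact vy=-7.985
  bounce: vy ← 0.82·7.985 = 6.548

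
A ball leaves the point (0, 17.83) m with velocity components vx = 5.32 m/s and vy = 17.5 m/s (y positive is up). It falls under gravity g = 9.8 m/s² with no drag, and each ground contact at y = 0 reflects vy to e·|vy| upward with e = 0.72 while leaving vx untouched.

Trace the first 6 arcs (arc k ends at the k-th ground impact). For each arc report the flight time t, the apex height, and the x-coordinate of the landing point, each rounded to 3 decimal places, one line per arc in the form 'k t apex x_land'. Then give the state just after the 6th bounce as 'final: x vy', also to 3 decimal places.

Arc 1: start y=17.830, vy=17.500 → t=4.399, apex=33.455, x_land=23.401, impact vy=-25.607
  bounce: vy ← 0.72·25.607 = 18.437
Arc 2: start y=0.000, vy=18.437 → t=3.763, apex=17.343, x_land=43.418, impact vy=-18.437
  bounce: vy ← 0.72·18.437 = 13.275
Arc 3: start y=0.000, vy=13.275 → t=2.709, apex=8.991, x_land=57.831, impact vy=-13.275
  bounce: vy ← 0.72·13.275 = 9.558
Arc 4: start y=0.000, vy=9.558 → t=1.951, apex=4.661, x_land=68.208, impact vy=-9.558
  bounce: vy ← 0.72·9.558 = 6.882
Arc 5: start y=0.000, vy=6.882 → t=1.404, apex=2.416, x_land=75.679, impact vy=-6.882
  bounce: vy ← 0.72·6.882 = 4.955
Arc 6: start y=0.000, vy=4.955 → t=1.011, apex=1.253, x_land=81.059, impact vy=-4.955
  bounce: vy ← 0.72·4.955 = 3.567

1 4.399 33.455 23.401
2 3.763 17.343 43.418
3 2.709 8.991 57.831
4 1.951 4.661 68.208
5 1.404 2.416 75.679
6 1.011 1.253 81.059
final: 81.059 3.567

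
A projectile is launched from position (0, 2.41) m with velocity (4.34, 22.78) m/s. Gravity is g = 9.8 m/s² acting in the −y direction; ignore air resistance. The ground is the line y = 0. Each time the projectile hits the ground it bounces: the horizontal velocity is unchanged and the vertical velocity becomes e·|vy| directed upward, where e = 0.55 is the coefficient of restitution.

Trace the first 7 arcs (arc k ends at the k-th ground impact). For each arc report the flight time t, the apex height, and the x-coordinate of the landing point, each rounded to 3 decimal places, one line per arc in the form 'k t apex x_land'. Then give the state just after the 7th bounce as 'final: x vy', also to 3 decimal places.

1 4.752 28.886 20.626
2 2.671 8.738 32.217
3 1.469 2.643 38.592
4 0.808 0.800 42.098
5 0.444 0.242 44.027
6 0.244 0.073 45.088
7 0.134 0.022 45.671
final: 45.671 0.362

Arc 1: start y=2.410, vy=22.780 → t=4.752, apex=28.886, x_land=20.626, impact vy=-23.794
  bounce: vy ← 0.55·23.794 = 13.087
Arc 2: start y=0.000, vy=13.087 → t=2.671, apex=8.738, x_land=32.217, impact vy=-13.087
  bounce: vy ← 0.55·13.087 = 7.198
Arc 3: start y=0.000, vy=7.198 → t=1.469, apex=2.643, x_land=38.592, impact vy=-7.198
  bounce: vy ← 0.55·7.198 = 3.959
Arc 4: start y=0.000, vy=3.959 → t=0.808, apex=0.800, x_land=42.098, impact vy=-3.959
  bounce: vy ← 0.55·3.959 = 2.177
Arc 5: start y=0.000, vy=2.177 → t=0.444, apex=0.242, x_land=44.027, impact vy=-2.177
  bounce: vy ← 0.55·2.177 = 1.198
Arc 6: start y=0.000, vy=1.198 → t=0.244, apex=0.073, x_land=45.088, impact vy=-1.198
  bounce: vy ← 0.55·1.198 = 0.659
Arc 7: start y=0.000, vy=0.659 → t=0.134, apex=0.022, x_land=45.671, impact vy=-0.659
  bounce: vy ← 0.55·0.659 = 0.362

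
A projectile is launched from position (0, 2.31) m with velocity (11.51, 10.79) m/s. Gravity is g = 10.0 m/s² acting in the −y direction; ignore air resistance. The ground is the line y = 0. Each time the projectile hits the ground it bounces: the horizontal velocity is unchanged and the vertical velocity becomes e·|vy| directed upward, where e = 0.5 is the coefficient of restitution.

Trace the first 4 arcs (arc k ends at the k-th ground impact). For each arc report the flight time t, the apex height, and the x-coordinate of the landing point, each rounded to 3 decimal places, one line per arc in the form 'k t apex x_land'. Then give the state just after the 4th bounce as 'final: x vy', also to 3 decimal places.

Arc 1: start y=2.310, vy=10.790 → t=2.354, apex=8.131, x_land=27.097, impact vy=-12.752
  bounce: vy ← 0.5·12.752 = 6.376
Arc 2: start y=0.000, vy=6.376 → t=1.275, apex=2.033, x_land=41.775, impact vy=-6.376
  bounce: vy ← 0.5·6.376 = 3.188
Arc 3: start y=0.000, vy=3.188 → t=0.638, apex=0.508, x_land=49.114, impact vy=-3.188
  bounce: vy ← 0.5·3.188 = 1.594
Arc 4: start y=0.000, vy=1.594 → t=0.319, apex=0.127, x_land=52.784, impact vy=-1.594
  bounce: vy ← 0.5·1.594 = 0.797

1 2.354 8.131 27.097
2 1.275 2.033 41.775
3 0.638 0.508 49.114
4 0.319 0.127 52.784
final: 52.784 0.797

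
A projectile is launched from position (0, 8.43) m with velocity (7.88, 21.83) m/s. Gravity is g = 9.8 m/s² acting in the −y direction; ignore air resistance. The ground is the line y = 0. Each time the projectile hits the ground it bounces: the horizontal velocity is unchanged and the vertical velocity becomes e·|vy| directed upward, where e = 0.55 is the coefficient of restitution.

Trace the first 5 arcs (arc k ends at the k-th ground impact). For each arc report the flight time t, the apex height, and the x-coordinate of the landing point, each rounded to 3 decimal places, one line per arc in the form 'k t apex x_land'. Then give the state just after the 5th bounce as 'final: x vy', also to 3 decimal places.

Arc 1: start y=8.430, vy=21.830 → t=4.813, apex=32.744, x_land=37.923, impact vy=-25.333
  bounce: vy ← 0.55·25.333 = 13.933
Arc 2: start y=0.000, vy=13.933 → t=2.844, apex=9.905, x_land=60.330, impact vy=-13.933
  bounce: vy ← 0.55·13.933 = 7.663
Arc 3: start y=0.000, vy=7.663 → t=1.564, apex=2.996, x_land=72.654, impact vy=-7.663
  bounce: vy ← 0.55·7.663 = 4.215
Arc 4: start y=0.000, vy=4.215 → t=0.860, apex=0.906, x_land=79.432, impact vy=-4.215
  bounce: vy ← 0.55·4.215 = 2.318
Arc 5: start y=0.000, vy=2.318 → t=0.473, apex=0.274, x_land=83.160, impact vy=-2.318
  bounce: vy ← 0.55·2.318 = 1.275

1 4.813 32.744 37.923
2 2.844 9.905 60.330
3 1.564 2.996 72.654
4 0.860 0.906 79.432
5 0.473 0.274 83.160
final: 83.160 1.275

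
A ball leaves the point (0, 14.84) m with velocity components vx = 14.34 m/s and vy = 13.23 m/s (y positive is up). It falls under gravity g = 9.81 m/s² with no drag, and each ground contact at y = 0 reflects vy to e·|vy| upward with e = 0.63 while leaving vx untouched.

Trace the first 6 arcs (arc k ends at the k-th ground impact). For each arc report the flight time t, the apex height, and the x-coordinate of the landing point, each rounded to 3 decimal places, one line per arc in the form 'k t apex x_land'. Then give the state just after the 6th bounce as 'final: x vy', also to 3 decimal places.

Arc 1: start y=14.840, vy=13.230 → t=3.550, apex=23.761, x_land=50.901, impact vy=-21.592
  bounce: vy ← 0.63·21.592 = 13.603
Arc 2: start y=0.000, vy=13.603 → t=2.773, apex=9.431, x_land=90.669, impact vy=-13.603
  bounce: vy ← 0.63·13.603 = 8.570
Arc 3: start y=0.000, vy=8.570 → t=1.747, apex=3.743, x_land=115.723, impact vy=-8.570
  bounce: vy ← 0.63·8.570 = 5.399
Arc 4: start y=0.000, vy=5.399 → t=1.101, apex=1.486, x_land=131.507, impact vy=-5.399
  bounce: vy ← 0.63·5.399 = 3.401
Arc 5: start y=0.000, vy=3.401 → t=0.693, apex=0.590, x_land=141.451, impact vy=-3.401
  bounce: vy ← 0.63·3.401 = 2.143
Arc 6: start y=0.000, vy=2.143 → t=0.437, apex=0.234, x_land=147.715, impact vy=-2.143
  bounce: vy ← 0.63·2.143 = 1.350

1 3.550 23.761 50.901
2 2.773 9.431 90.669
3 1.747 3.743 115.723
4 1.101 1.486 131.507
5 0.693 0.590 141.451
6 0.437 0.234 147.715
final: 147.715 1.350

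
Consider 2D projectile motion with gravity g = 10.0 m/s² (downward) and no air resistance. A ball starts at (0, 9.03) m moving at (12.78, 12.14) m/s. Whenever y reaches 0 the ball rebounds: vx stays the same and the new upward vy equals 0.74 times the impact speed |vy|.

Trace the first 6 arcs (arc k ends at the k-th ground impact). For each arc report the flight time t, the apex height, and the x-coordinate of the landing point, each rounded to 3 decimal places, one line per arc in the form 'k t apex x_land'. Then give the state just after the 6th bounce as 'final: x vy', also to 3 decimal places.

1 3.025 16.399 38.660
2 2.680 8.980 72.914
3 1.983 4.917 98.262
4 1.468 2.693 117.020
5 1.086 1.475 130.901
6 0.804 0.807 141.172
final: 141.172 2.974

Arc 1: start y=9.030, vy=12.140 → t=3.025, apex=16.399, x_land=38.660, impact vy=-18.110
  bounce: vy ← 0.74·18.110 = 13.402
Arc 2: start y=0.000, vy=13.402 → t=2.680, apex=8.980, x_land=72.914, impact vy=-13.402
  bounce: vy ← 0.74·13.402 = 9.917
Arc 3: start y=0.000, vy=9.917 → t=1.983, apex=4.917, x_land=98.262, impact vy=-9.917
  bounce: vy ← 0.74·9.917 = 7.339
Arc 4: start y=0.000, vy=7.339 → t=1.468, apex=2.693, x_land=117.020, impact vy=-7.339
  bounce: vy ← 0.74·7.339 = 5.431
Arc 5: start y=0.000, vy=5.431 → t=1.086, apex=1.475, x_land=130.901, impact vy=-5.431
  bounce: vy ← 0.74·5.431 = 4.019
Arc 6: start y=0.000, vy=4.019 → t=0.804, apex=0.807, x_land=141.172, impact vy=-4.019
  bounce: vy ← 0.74·4.019 = 2.974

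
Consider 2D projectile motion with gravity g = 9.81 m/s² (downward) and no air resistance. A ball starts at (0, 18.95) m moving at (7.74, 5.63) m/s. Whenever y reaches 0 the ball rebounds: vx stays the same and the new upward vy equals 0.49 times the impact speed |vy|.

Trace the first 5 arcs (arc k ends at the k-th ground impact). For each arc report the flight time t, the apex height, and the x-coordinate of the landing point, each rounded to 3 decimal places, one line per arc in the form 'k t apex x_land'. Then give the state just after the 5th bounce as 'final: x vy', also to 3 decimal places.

Arc 1: start y=18.950, vy=5.630 → t=2.622, apex=20.566, x_land=20.291, impact vy=-20.087
  bounce: vy ← 0.49·20.087 = 9.843
Arc 2: start y=0.000, vy=9.843 → t=2.007, apex=4.938, x_land=35.822, impact vy=-9.843
  bounce: vy ← 0.49·9.843 = 4.823
Arc 3: start y=0.000, vy=4.823 → t=0.983, apex=1.186, x_land=43.433, impact vy=-4.823
  bounce: vy ← 0.49·4.823 = 2.363
Arc 4: start y=0.000, vy=2.363 → t=0.482, apex=0.285, x_land=47.162, impact vy=-2.363
  bounce: vy ← 0.49·2.363 = 1.158
Arc 5: start y=0.000, vy=1.158 → t=0.236, apex=0.068, x_land=48.989, impact vy=-1.158
  bounce: vy ← 0.49·1.158 = 0.567

1 2.622 20.566 20.291
2 2.007 4.938 35.822
3 0.983 1.186 43.433
4 0.482 0.285 47.162
5 0.236 0.068 48.989
final: 48.989 0.567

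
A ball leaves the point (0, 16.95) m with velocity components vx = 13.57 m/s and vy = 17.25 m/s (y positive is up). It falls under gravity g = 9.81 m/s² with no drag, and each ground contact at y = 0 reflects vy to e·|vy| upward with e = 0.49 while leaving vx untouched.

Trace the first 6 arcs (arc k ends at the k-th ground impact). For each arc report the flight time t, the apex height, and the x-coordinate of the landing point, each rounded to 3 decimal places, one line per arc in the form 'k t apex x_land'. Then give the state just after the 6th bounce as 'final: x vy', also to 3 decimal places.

Arc 1: start y=16.950, vy=17.250 → t=4.317, apex=32.116, x_land=58.585, impact vy=-25.102
  bounce: vy ← 0.49·25.102 = 12.300
Arc 2: start y=0.000, vy=12.300 → t=2.508, apex=7.711, x_land=92.614, impact vy=-12.300
  bounce: vy ← 0.49·12.300 = 6.027
Arc 3: start y=0.000, vy=6.027 → t=1.229, apex=1.851, x_land=109.288, impact vy=-6.027
  bounce: vy ← 0.49·6.027 = 2.953
Arc 4: start y=0.000, vy=2.953 → t=0.602, apex=0.445, x_land=117.459, impact vy=-2.953
  bounce: vy ← 0.49·2.953 = 1.447
Arc 5: start y=0.000, vy=1.447 → t=0.295, apex=0.107, x_land=121.462, impact vy=-1.447
  bounce: vy ← 0.49·1.447 = 0.709
Arc 6: start y=0.000, vy=0.709 → t=0.145, apex=0.026, x_land=123.424, impact vy=-0.709
  bounce: vy ← 0.49·0.709 = 0.347

1 4.317 32.116 58.585
2 2.508 7.711 92.614
3 1.229 1.851 109.288
4 0.602 0.445 117.459
5 0.295 0.107 121.462
6 0.145 0.026 123.424
final: 123.424 0.347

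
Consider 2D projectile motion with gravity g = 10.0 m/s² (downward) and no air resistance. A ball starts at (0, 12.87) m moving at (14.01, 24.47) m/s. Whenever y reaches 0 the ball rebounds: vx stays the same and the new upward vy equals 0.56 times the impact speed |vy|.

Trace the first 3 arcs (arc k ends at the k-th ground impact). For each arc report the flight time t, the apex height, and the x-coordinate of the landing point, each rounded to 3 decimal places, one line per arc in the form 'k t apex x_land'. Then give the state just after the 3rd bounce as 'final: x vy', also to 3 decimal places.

Arc 1: start y=12.870, vy=24.470 → t=5.373, apex=42.809, x_land=75.277, impact vy=-29.261
  bounce: vy ← 0.56·29.261 = 16.386
Arc 2: start y=0.000, vy=16.386 → t=3.277, apex=13.425, x_land=121.190, impact vy=-16.386
  bounce: vy ← 0.56·16.386 = 9.176
Arc 3: start y=0.000, vy=9.176 → t=1.835, apex=4.210, x_land=146.901, impact vy=-9.176
  bounce: vy ← 0.56·9.176 = 5.139

1 5.373 42.809 75.277
2 3.277 13.425 121.190
3 1.835 4.210 146.901
final: 146.901 5.139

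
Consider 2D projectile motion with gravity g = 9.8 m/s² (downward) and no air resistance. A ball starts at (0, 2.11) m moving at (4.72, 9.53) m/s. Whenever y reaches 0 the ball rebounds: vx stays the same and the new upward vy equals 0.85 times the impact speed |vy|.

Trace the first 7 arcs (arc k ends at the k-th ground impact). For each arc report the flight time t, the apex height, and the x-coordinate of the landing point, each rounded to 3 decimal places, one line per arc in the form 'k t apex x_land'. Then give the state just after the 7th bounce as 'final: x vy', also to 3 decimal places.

Arc 1: start y=2.110, vy=9.530 → t=2.146, apex=6.744, x_land=10.127, impact vy=-11.497
  bounce: vy ← 0.85·11.497 = 9.772
Arc 2: start y=0.000, vy=9.772 → t=1.994, apex=4.872, x_land=19.541, impact vy=-9.772
  bounce: vy ← 0.85·9.772 = 8.306
Arc 3: start y=0.000, vy=8.306 → t=1.695, apex=3.520, x_land=27.542, impact vy=-8.306
  bounce: vy ← 0.85·8.306 = 7.060
Arc 4: start y=0.000, vy=7.060 → t=1.441, apex=2.543, x_land=34.343, impact vy=-7.060
  bounce: vy ← 0.85·7.060 = 6.001
Arc 5: start y=0.000, vy=6.001 → t=1.225, apex=1.838, x_land=40.124, impact vy=-6.001
  bounce: vy ← 0.85·6.001 = 5.101
Arc 6: start y=0.000, vy=5.101 → t=1.041, apex=1.328, x_land=45.038, impact vy=-5.101
  bounce: vy ← 0.85·5.101 = 4.336
Arc 7: start y=0.000, vy=4.336 → t=0.885, apex=0.959, x_land=49.214, impact vy=-4.336
  bounce: vy ← 0.85·4.336 = 3.686

1 2.146 6.744 10.127
2 1.994 4.872 19.541
3 1.695 3.520 27.542
4 1.441 2.543 34.343
5 1.225 1.838 40.124
6 1.041 1.328 45.038
7 0.885 0.959 49.214
final: 49.214 3.686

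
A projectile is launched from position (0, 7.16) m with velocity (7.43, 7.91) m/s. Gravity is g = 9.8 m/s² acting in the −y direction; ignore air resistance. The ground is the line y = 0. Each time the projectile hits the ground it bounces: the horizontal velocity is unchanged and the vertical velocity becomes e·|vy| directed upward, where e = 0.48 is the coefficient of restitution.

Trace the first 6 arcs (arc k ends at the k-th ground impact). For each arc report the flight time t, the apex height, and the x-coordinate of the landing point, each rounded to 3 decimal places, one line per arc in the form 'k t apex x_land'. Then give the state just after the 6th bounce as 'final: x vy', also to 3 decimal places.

Arc 1: start y=7.160, vy=7.910 → t=2.261, apex=10.352, x_land=16.797, impact vy=-14.244
  bounce: vy ← 0.48·14.244 = 6.837
Arc 2: start y=0.000, vy=6.837 → t=1.395, apex=2.385, x_land=27.164, impact vy=-6.837
  bounce: vy ← 0.48·6.837 = 3.282
Arc 3: start y=0.000, vy=3.282 → t=0.670, apex=0.550, x_land=32.141, impact vy=-3.282
  bounce: vy ← 0.48·3.282 = 1.575
Arc 4: start y=0.000, vy=1.575 → t=0.321, apex=0.127, x_land=34.529, impact vy=-1.575
  bounce: vy ← 0.48·1.575 = 0.756
Arc 5: start y=0.000, vy=0.756 → t=0.154, apex=0.029, x_land=35.676, impact vy=-0.756
  bounce: vy ← 0.48·0.756 = 0.363
Arc 6: start y=0.000, vy=0.363 → t=0.074, apex=0.007, x_land=36.226, impact vy=-0.363
  bounce: vy ← 0.48·0.363 = 0.174

1 2.261 10.352 16.797
2 1.395 2.385 27.164
3 0.670 0.550 32.141
4 0.321 0.127 34.529
5 0.154 0.029 35.676
6 0.074 0.007 36.226
final: 36.226 0.174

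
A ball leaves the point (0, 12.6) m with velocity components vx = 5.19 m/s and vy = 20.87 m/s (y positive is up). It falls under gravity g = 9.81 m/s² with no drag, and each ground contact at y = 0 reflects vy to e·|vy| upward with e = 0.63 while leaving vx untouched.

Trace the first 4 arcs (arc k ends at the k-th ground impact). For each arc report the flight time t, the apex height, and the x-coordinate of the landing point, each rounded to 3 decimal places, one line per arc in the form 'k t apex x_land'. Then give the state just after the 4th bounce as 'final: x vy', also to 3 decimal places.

1 4.791 34.800 24.865
2 3.356 13.812 42.284
3 2.114 5.482 53.257
4 1.332 2.176 60.171
final: 60.171 4.116

Arc 1: start y=12.600, vy=20.870 → t=4.791, apex=34.800, x_land=24.865, impact vy=-26.130
  bounce: vy ← 0.63·26.130 = 16.462
Arc 2: start y=0.000, vy=16.462 → t=3.356, apex=13.812, x_land=42.284, impact vy=-16.462
  bounce: vy ← 0.63·16.462 = 10.371
Arc 3: start y=0.000, vy=10.371 → t=2.114, apex=5.482, x_land=53.257, impact vy=-10.371
  bounce: vy ← 0.63·10.371 = 6.534
Arc 4: start y=0.000, vy=6.534 → t=1.332, apex=2.176, x_land=60.171, impact vy=-6.534
  bounce: vy ← 0.63·6.534 = 4.116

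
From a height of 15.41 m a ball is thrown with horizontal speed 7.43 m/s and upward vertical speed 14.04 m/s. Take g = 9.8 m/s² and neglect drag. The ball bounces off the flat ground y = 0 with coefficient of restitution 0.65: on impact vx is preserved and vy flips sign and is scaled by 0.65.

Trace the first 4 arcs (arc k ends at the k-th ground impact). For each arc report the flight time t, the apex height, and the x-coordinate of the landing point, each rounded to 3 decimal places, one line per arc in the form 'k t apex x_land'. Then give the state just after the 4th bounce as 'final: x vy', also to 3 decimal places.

Arc 1: start y=15.410, vy=14.040 → t=3.712, apex=25.467, x_land=27.583, impact vy=-22.342
  bounce: vy ← 0.65·22.342 = 14.522
Arc 2: start y=0.000, vy=14.522 → t=2.964, apex=10.760, x_land=49.604, impact vy=-14.522
  bounce: vy ← 0.65·14.522 = 9.439
Arc 3: start y=0.000, vy=9.439 → t=1.926, apex=4.546, x_land=63.917, impact vy=-9.439
  bounce: vy ← 0.65·9.439 = 6.136
Arc 4: start y=0.000, vy=6.136 → t=1.252, apex=1.921, x_land=73.221, impact vy=-6.136
  bounce: vy ← 0.65·6.136 = 3.988

1 3.712 25.467 27.583
2 2.964 10.760 49.604
3 1.926 4.546 63.917
4 1.252 1.921 73.221
final: 73.221 3.988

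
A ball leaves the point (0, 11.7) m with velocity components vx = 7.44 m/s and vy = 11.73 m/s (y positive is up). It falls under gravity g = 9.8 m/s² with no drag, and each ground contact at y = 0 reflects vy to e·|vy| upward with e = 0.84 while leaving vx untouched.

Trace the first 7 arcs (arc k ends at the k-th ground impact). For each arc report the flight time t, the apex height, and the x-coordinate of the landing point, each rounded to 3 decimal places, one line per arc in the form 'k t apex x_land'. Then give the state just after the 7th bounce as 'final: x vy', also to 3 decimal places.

Arc 1: start y=11.700, vy=11.730 → t=3.152, apex=18.720, x_land=23.447, impact vy=-19.155
  bounce: vy ← 0.84·19.155 = 16.090
Arc 2: start y=0.000, vy=16.090 → t=3.284, apex=13.209, x_land=47.878, impact vy=-16.090
  bounce: vy ← 0.84·16.090 = 13.516
Arc 3: start y=0.000, vy=13.516 → t=2.758, apex=9.320, x_land=68.400, impact vy=-13.516
  bounce: vy ← 0.84·13.516 = 11.353
Arc 4: start y=0.000, vy=11.353 → t=2.317, apex=6.576, x_land=85.638, impact vy=-11.353
  bounce: vy ← 0.84·11.353 = 9.537
Arc 5: start y=0.000, vy=9.537 → t=1.946, apex=4.640, x_land=100.119, impact vy=-9.537
  bounce: vy ← 0.84·9.537 = 8.011
Arc 6: start y=0.000, vy=8.011 → t=1.635, apex=3.274, x_land=112.282, impact vy=-8.011
  bounce: vy ← 0.84·8.011 = 6.729
Arc 7: start y=0.000, vy=6.729 → t=1.373, apex=2.310, x_land=122.499, impact vy=-6.729
  bounce: vy ← 0.84·6.729 = 5.652

1 3.152 18.720 23.447
2 3.284 13.209 47.878
3 2.758 9.320 68.400
4 2.317 6.576 85.638
5 1.946 4.640 100.119
6 1.635 3.274 112.282
7 1.373 2.310 122.499
final: 122.499 5.652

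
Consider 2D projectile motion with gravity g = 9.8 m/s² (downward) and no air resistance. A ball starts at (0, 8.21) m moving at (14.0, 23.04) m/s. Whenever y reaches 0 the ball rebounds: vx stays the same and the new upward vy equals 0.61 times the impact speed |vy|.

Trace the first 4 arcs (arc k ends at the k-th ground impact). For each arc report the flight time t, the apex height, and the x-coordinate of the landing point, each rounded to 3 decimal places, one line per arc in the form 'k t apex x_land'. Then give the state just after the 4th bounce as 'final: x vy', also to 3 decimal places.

Arc 1: start y=8.210, vy=23.040 → t=5.035, apex=35.294, x_land=70.488, impact vy=-26.301
  bounce: vy ← 0.61·26.301 = 16.044
Arc 2: start y=0.000, vy=16.044 → t=3.274, apex=13.133, x_land=116.327, impact vy=-16.044
  bounce: vy ← 0.61·16.044 = 9.787
Arc 3: start y=0.000, vy=9.787 → t=1.997, apex=4.887, x_land=144.289, impact vy=-9.787
  bounce: vy ← 0.61·9.787 = 5.970
Arc 4: start y=0.000, vy=5.970 → t=1.218, apex=1.818, x_land=161.346, impact vy=-5.970
  bounce: vy ← 0.61·5.970 = 3.642

1 5.035 35.294 70.488
2 3.274 13.133 116.327
3 1.997 4.887 144.289
4 1.218 1.818 161.346
final: 161.346 3.642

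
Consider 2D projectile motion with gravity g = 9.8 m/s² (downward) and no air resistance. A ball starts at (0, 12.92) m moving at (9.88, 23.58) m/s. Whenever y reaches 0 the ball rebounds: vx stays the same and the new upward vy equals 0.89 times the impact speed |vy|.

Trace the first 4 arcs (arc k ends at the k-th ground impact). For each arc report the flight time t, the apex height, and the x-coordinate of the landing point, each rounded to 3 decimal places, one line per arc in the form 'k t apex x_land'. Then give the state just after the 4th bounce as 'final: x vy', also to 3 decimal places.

1 5.309 41.288 52.452
2 5.167 32.704 103.502
3 4.599 25.905 148.936
4 4.093 20.519 189.372
final: 189.372 17.848

Arc 1: start y=12.920, vy=23.580 → t=5.309, apex=41.288, x_land=52.452, impact vy=-28.447
  bounce: vy ← 0.89·28.447 = 25.318
Arc 2: start y=0.000, vy=25.318 → t=5.167, apex=32.704, x_land=103.502, impact vy=-25.318
  bounce: vy ← 0.89·25.318 = 22.533
Arc 3: start y=0.000, vy=22.533 → t=4.599, apex=25.905, x_land=148.936, impact vy=-22.533
  bounce: vy ← 0.89·22.533 = 20.054
Arc 4: start y=0.000, vy=20.054 → t=4.093, apex=20.519, x_land=189.372, impact vy=-20.054
  bounce: vy ← 0.89·20.054 = 17.848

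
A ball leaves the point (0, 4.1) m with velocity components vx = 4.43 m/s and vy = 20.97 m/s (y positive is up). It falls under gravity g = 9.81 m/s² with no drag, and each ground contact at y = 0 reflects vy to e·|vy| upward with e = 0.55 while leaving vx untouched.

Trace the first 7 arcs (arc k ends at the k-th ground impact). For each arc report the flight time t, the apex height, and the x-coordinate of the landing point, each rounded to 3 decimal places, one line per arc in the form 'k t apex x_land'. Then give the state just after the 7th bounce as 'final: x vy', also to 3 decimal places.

Arc 1: start y=4.100, vy=20.970 → t=4.463, apex=26.513, x_land=19.769, impact vy=-22.808
  bounce: vy ← 0.55·22.808 = 12.544
Arc 2: start y=0.000, vy=12.544 → t=2.557, apex=8.020, x_land=31.098, impact vy=-12.544
  bounce: vy ← 0.55·12.544 = 6.899
Arc 3: start y=0.000, vy=6.899 → t=1.407, apex=2.426, x_land=37.330, impact vy=-6.899
  bounce: vy ← 0.55·6.899 = 3.795
Arc 4: start y=0.000, vy=3.795 → t=0.774, apex=0.734, x_land=40.757, impact vy=-3.795
  bounce: vy ← 0.55·3.795 = 2.087
Arc 5: start y=0.000, vy=2.087 → t=0.425, apex=0.222, x_land=42.642, impact vy=-2.087
  bounce: vy ← 0.55·2.087 = 1.148
Arc 6: start y=0.000, vy=1.148 → t=0.234, apex=0.067, x_land=43.678, impact vy=-1.148
  bounce: vy ← 0.55·1.148 = 0.631
Arc 7: start y=0.000, vy=0.631 → t=0.129, apex=0.020, x_land=44.249, impact vy=-0.631
  bounce: vy ← 0.55·0.631 = 0.347

1 4.463 26.513 19.769
2 2.557 8.020 31.098
3 1.407 2.426 37.330
4 0.774 0.734 40.757
5 0.425 0.222 42.642
6 0.234 0.067 43.678
7 0.129 0.020 44.249
final: 44.249 0.347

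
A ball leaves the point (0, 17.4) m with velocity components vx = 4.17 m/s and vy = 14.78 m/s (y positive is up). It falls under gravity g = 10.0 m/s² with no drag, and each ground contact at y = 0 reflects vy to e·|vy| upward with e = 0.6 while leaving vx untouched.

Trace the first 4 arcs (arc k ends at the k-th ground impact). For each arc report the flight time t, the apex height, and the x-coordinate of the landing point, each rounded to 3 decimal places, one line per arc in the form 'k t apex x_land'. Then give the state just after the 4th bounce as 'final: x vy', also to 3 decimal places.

Arc 1: start y=17.400, vy=14.780 → t=3.858, apex=28.322, x_land=16.088, impact vy=-23.800
  bounce: vy ← 0.6·23.800 = 14.280
Arc 2: start y=0.000, vy=14.280 → t=2.856, apex=10.196, x_land=27.998, impact vy=-14.280
  bounce: vy ← 0.6·14.280 = 8.568
Arc 3: start y=0.000, vy=8.568 → t=1.714, apex=3.671, x_land=35.143, impact vy=-8.568
  bounce: vy ← 0.6·8.568 = 5.141
Arc 4: start y=0.000, vy=5.141 → t=1.028, apex=1.321, x_land=39.431, impact vy=-5.141
  bounce: vy ← 0.6·5.141 = 3.085

1 3.858 28.322 16.088
2 2.856 10.196 27.998
3 1.714 3.671 35.143
4 1.028 1.321 39.431
final: 39.431 3.085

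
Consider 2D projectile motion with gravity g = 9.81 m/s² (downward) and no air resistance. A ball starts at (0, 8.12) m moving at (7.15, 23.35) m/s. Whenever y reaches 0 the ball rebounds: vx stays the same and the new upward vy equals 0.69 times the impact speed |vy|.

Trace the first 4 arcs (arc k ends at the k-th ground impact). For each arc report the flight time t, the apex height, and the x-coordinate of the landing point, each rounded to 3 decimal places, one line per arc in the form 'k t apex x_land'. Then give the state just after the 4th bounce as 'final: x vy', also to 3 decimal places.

Arc 1: start y=8.120, vy=23.350 → t=5.086, apex=35.909, x_land=36.365, impact vy=-26.543
  bounce: vy ← 0.69·26.543 = 18.315
Arc 2: start y=0.000, vy=18.315 → t=3.734, apex=17.096, x_land=63.062, impact vy=-18.315
  bounce: vy ← 0.69·18.315 = 12.637
Arc 3: start y=0.000, vy=12.637 → t=2.576, apex=8.140, x_land=81.483, impact vy=-12.637
  bounce: vy ← 0.69·12.637 = 8.720
Arc 4: start y=0.000, vy=8.720 → t=1.778, apex=3.875, x_land=94.194, impact vy=-8.720
  bounce: vy ← 0.69·8.720 = 6.017

1 5.086 35.909 36.365
2 3.734 17.096 63.062
3 2.576 8.140 81.483
4 1.778 3.875 94.194
final: 94.194 6.017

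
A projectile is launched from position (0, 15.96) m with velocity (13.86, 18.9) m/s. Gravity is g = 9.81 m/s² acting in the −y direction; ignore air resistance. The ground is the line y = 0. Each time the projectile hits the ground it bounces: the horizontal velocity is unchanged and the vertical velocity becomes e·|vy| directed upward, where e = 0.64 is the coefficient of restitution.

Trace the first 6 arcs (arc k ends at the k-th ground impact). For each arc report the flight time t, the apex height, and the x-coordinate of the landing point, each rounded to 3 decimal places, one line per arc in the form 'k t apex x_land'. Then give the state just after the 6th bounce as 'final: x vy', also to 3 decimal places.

Arc 1: start y=15.960, vy=18.900 → t=4.566, apex=34.166, x_land=63.283, impact vy=-25.891
  bounce: vy ← 0.64·25.891 = 16.570
Arc 2: start y=0.000, vy=16.570 → t=3.378, apex=13.995, x_land=110.105, impact vy=-16.570
  bounce: vy ← 0.64·16.570 = 10.605
Arc 3: start y=0.000, vy=10.605 → t=2.162, apex=5.732, x_land=140.071, impact vy=-10.605
  bounce: vy ← 0.64·10.605 = 6.787
Arc 4: start y=0.000, vy=6.787 → t=1.384, apex=2.348, x_land=159.250, impact vy=-6.787
  bounce: vy ← 0.64·6.787 = 4.344
Arc 5: start y=0.000, vy=4.344 → t=0.886, apex=0.962, x_land=171.524, impact vy=-4.344
  bounce: vy ← 0.64·4.344 = 2.780
Arc 6: start y=0.000, vy=2.780 → t=0.567, apex=0.394, x_land=179.380, impact vy=-2.780
  bounce: vy ← 0.64·2.780 = 1.779

1 4.566 34.166 63.283
2 3.378 13.995 110.105
3 2.162 5.732 140.071
4 1.384 2.348 159.250
5 0.886 0.962 171.524
6 0.567 0.394 179.380
final: 179.380 1.779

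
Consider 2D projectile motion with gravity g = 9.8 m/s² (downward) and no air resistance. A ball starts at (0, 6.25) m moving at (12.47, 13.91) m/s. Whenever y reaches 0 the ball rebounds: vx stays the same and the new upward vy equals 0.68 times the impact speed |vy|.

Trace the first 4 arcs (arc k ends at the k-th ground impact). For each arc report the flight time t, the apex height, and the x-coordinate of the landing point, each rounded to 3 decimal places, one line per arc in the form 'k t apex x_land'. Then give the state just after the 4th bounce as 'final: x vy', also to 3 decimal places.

1 3.233 16.122 40.319
2 2.467 7.455 71.081
3 1.677 3.447 91.999
4 1.141 1.594 106.223
final: 106.223 3.801

Arc 1: start y=6.250, vy=13.910 → t=3.233, apex=16.122, x_land=40.319, impact vy=-17.776
  bounce: vy ← 0.68·17.776 = 12.088
Arc 2: start y=0.000, vy=12.088 → t=2.467, apex=7.455, x_land=71.081, impact vy=-12.088
  bounce: vy ← 0.68·12.088 = 8.220
Arc 3: start y=0.000, vy=8.220 → t=1.677, apex=3.447, x_land=91.999, impact vy=-8.220
  bounce: vy ← 0.68·8.220 = 5.589
Arc 4: start y=0.000, vy=5.589 → t=1.141, apex=1.594, x_land=106.223, impact vy=-5.589
  bounce: vy ← 0.68·5.589 = 3.801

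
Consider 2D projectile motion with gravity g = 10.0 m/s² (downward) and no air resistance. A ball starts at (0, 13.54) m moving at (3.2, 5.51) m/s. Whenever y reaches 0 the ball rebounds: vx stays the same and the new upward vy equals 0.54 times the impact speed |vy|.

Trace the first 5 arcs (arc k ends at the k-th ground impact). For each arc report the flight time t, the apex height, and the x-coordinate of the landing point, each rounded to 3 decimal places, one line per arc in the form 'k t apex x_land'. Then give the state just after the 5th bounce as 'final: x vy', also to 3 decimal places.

Arc 1: start y=13.540, vy=5.510 → t=2.286, apex=15.058, x_land=7.316, impact vy=-17.354
  bounce: vy ← 0.54·17.354 = 9.371
Arc 2: start y=0.000, vy=9.371 → t=1.874, apex=4.391, x_land=13.314, impact vy=-9.371
  bounce: vy ← 0.54·9.371 = 5.060
Arc 3: start y=0.000, vy=5.060 → t=1.012, apex=1.280, x_land=16.553, impact vy=-5.060
  bounce: vy ← 0.54·5.060 = 2.733
Arc 4: start y=0.000, vy=2.733 → t=0.547, apex=0.373, x_land=18.302, impact vy=-2.733
  bounce: vy ← 0.54·2.733 = 1.476
Arc 5: start y=0.000, vy=1.476 → t=0.295, apex=0.109, x_land=19.246, impact vy=-1.476
  bounce: vy ← 0.54·1.476 = 0.797

1 2.286 15.058 7.316
2 1.874 4.391 13.314
3 1.012 1.280 16.553
4 0.547 0.373 18.302
5 0.295 0.109 19.246
final: 19.246 0.797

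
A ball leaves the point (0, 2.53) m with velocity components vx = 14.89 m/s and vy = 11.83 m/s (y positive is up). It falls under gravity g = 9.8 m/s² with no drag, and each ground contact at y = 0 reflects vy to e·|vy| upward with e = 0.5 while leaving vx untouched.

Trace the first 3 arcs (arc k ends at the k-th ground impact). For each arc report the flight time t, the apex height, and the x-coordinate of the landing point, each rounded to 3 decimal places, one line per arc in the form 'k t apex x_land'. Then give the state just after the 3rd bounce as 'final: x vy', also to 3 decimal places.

Arc 1: start y=2.530, vy=11.830 → t=2.612, apex=9.670, x_land=38.892, impact vy=-13.767
  bounce: vy ← 0.5·13.767 = 6.884
Arc 2: start y=0.000, vy=6.884 → t=1.405, apex=2.418, x_land=59.810, impact vy=-6.884
  bounce: vy ← 0.5·6.884 = 3.442
Arc 3: start y=0.000, vy=3.442 → t=0.702, apex=0.604, x_land=70.269, impact vy=-3.442
  bounce: vy ← 0.5·3.442 = 1.721

1 2.612 9.670 38.892
2 1.405 2.418 59.810
3 0.702 0.604 70.269
final: 70.269 1.721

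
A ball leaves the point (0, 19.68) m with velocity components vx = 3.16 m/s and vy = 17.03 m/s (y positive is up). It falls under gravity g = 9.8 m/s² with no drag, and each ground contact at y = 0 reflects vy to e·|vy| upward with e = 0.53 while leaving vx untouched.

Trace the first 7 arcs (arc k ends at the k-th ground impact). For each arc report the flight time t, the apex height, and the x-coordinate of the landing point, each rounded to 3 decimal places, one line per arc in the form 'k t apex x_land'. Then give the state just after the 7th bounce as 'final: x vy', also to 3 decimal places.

Arc 1: start y=19.680, vy=17.030 → t=4.390, apex=34.477, x_land=13.873, impact vy=-25.995
  bounce: vy ← 0.53·25.995 = 13.777
Arc 2: start y=0.000, vy=13.777 → t=2.812, apex=9.685, x_land=22.758, impact vy=-13.777
  bounce: vy ← 0.53·13.777 = 7.302
Arc 3: start y=0.000, vy=7.302 → t=1.490, apex=2.720, x_land=27.468, impact vy=-7.302
  bounce: vy ← 0.53·7.302 = 3.870
Arc 4: start y=0.000, vy=3.870 → t=0.790, apex=0.764, x_land=29.963, impact vy=-3.870
  bounce: vy ← 0.53·3.870 = 2.051
Arc 5: start y=0.000, vy=2.051 → t=0.419, apex=0.215, x_land=31.286, impact vy=-2.051
  bounce: vy ← 0.53·2.051 = 1.087
Arc 6: start y=0.000, vy=1.087 → t=0.222, apex=0.060, x_land=31.987, impact vy=-1.087
  bounce: vy ← 0.53·1.087 = 0.576
Arc 7: start y=0.000, vy=0.576 → t=0.118, apex=0.017, x_land=32.359, impact vy=-0.576
  bounce: vy ← 0.53·0.576 = 0.305

1 4.390 34.477 13.873
2 2.812 9.685 22.758
3 1.490 2.720 27.468
4 0.790 0.764 29.963
5 0.419 0.215 31.286
6 0.222 0.060 31.987
7 0.118 0.017 32.359
final: 32.359 0.305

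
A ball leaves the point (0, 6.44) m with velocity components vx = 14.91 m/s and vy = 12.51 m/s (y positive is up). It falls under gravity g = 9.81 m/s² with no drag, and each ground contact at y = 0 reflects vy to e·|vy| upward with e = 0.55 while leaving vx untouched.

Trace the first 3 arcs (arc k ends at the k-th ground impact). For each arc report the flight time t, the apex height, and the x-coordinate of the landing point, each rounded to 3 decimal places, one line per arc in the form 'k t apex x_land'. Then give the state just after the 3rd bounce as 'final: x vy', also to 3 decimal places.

1 2.990 14.417 44.575
2 1.886 4.361 72.693
3 1.037 1.319 88.158
final: 88.158 2.798

Arc 1: start y=6.440, vy=12.510 → t=2.990, apex=14.417, x_land=44.575, impact vy=-16.818
  bounce: vy ← 0.55·16.818 = 9.250
Arc 2: start y=0.000, vy=9.250 → t=1.886, apex=4.361, x_land=72.693, impact vy=-9.250
  bounce: vy ← 0.55·9.250 = 5.088
Arc 3: start y=0.000, vy=5.088 → t=1.037, apex=1.319, x_land=88.158, impact vy=-5.088
  bounce: vy ← 0.55·5.088 = 2.798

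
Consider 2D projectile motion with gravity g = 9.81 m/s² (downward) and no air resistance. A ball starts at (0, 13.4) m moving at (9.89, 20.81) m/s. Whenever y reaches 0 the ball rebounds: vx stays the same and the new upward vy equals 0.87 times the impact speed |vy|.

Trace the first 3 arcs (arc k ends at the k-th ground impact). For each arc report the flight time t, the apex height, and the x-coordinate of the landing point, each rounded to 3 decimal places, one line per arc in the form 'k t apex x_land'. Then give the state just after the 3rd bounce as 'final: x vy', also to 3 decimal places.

Arc 1: start y=13.400, vy=20.810 → t=4.811, apex=35.472, x_land=47.576, impact vy=-26.381
  bounce: vy ← 0.87·26.381 = 22.952
Arc 2: start y=0.000, vy=22.952 → t=4.679, apex=26.849, x_land=93.853, impact vy=-22.952
  bounce: vy ← 0.87·22.952 = 19.968
Arc 3: start y=0.000, vy=19.968 → t=4.071, apex=20.322, x_land=134.115, impact vy=-19.968
  bounce: vy ← 0.87·19.968 = 17.372

1 4.811 35.472 47.576
2 4.679 26.849 93.853
3 4.071 20.322 134.115
final: 134.115 17.372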